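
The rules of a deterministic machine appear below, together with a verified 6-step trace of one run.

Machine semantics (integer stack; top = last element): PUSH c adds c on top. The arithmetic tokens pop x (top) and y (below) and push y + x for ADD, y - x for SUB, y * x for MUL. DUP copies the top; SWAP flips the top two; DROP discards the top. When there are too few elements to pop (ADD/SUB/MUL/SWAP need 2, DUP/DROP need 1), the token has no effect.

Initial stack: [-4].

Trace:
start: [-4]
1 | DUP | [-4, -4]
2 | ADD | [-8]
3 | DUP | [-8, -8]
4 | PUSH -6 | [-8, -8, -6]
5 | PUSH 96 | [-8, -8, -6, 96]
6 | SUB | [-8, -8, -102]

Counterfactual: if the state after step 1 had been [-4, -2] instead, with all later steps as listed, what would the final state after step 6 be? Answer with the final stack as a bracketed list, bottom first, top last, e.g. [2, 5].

[-6, -6, -102]

state after step 1 := [-4, -2]
2 | ADD | [-6]
3 | DUP | [-6, -6]
4 | PUSH -6 | [-6, -6, -6]
5 | PUSH 96 | [-6, -6, -6, 96]
6 | SUB | [-6, -6, -102]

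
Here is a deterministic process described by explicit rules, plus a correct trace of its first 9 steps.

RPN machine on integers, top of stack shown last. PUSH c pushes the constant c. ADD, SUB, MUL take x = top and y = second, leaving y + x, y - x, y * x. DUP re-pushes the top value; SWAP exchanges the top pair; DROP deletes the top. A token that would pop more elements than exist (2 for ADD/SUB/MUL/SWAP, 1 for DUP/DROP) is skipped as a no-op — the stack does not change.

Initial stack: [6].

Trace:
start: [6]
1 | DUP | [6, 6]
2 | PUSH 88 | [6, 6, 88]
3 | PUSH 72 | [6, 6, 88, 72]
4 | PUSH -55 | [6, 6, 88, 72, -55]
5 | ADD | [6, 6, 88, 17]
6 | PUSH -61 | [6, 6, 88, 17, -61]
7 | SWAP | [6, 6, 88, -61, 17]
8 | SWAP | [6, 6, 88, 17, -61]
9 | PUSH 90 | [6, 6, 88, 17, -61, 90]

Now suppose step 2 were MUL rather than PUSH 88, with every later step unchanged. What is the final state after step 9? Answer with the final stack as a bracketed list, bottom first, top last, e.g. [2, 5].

[36, 17, -61, 90]

(re-executing from step 2 with the substitution; state before step 2: [6, 6])
2 | MUL | [36]
3 | PUSH 72 | [36, 72]
4 | PUSH -55 | [36, 72, -55]
5 | ADD | [36, 17]
6 | PUSH -61 | [36, 17, -61]
7 | SWAP | [36, -61, 17]
8 | SWAP | [36, 17, -61]
9 | PUSH 90 | [36, 17, -61, 90]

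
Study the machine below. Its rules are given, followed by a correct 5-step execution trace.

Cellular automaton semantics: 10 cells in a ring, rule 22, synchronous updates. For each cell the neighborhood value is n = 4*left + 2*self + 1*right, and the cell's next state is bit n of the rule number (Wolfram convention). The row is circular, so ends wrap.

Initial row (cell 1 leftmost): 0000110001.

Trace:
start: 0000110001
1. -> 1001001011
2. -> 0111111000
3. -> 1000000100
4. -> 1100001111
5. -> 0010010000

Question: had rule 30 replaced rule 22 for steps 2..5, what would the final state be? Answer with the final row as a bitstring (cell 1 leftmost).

0111001101

(re-executing steps 2..5 under rule 30; state before step 2: 1001001011)
2. -> 0111111010
3. -> 1100000011
4. -> 0010000110
5. -> 0111001101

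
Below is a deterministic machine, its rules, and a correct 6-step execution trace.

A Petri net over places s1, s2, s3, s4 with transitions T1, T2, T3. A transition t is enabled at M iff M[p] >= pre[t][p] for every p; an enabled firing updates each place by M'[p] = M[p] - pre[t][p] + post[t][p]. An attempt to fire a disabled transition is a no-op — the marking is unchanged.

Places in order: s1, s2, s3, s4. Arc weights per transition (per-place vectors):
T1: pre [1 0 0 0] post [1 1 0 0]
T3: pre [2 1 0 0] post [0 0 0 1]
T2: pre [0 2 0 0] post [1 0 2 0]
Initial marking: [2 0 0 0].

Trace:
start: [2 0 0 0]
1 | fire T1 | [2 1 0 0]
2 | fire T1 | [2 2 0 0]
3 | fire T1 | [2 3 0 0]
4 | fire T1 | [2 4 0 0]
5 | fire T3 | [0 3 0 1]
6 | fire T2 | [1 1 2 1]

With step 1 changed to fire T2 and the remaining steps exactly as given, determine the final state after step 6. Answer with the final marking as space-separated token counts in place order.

1 0 2 1

(re-executing from step 1 with the substitution; state before step 1: [2 0 0 0])
1 | fire T2 | [2 0 0 0]
2 | fire T1 | [2 1 0 0]
3 | fire T1 | [2 2 0 0]
4 | fire T1 | [2 3 0 0]
5 | fire T3 | [0 2 0 1]
6 | fire T2 | [1 0 2 1]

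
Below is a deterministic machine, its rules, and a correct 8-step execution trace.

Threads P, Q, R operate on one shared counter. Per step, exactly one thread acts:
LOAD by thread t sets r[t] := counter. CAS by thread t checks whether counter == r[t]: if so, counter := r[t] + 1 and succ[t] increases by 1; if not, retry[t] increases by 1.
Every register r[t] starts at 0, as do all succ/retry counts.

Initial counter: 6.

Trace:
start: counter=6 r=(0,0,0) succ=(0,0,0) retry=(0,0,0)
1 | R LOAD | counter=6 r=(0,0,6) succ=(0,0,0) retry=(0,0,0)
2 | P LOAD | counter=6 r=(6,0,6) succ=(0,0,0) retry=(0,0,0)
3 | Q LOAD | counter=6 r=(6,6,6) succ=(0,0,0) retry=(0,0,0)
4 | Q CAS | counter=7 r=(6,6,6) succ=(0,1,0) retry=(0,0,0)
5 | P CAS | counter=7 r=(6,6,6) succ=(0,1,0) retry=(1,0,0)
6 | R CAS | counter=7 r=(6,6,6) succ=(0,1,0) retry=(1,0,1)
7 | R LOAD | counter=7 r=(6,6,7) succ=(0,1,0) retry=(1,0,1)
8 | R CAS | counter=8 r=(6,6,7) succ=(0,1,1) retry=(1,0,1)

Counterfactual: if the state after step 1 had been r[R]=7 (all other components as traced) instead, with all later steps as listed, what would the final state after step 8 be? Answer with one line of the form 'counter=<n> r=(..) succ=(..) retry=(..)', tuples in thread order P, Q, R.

counter=9 r=(6,6,8) succ=(0,1,2) retry=(1,0,0)

state after step 1 := counter=6 r=(0,0,7) succ=(0,0,0) retry=(0,0,0)
2 | P LOAD | counter=6 r=(6,0,7) succ=(0,0,0) retry=(0,0,0)
3 | Q LOAD | counter=6 r=(6,6,7) succ=(0,0,0) retry=(0,0,0)
4 | Q CAS | counter=7 r=(6,6,7) succ=(0,1,0) retry=(0,0,0)
5 | P CAS | counter=7 r=(6,6,7) succ=(0,1,0) retry=(1,0,0)
6 | R CAS | counter=8 r=(6,6,7) succ=(0,1,1) retry=(1,0,0)
7 | R LOAD | counter=8 r=(6,6,8) succ=(0,1,1) retry=(1,0,0)
8 | R CAS | counter=9 r=(6,6,8) succ=(0,1,2) retry=(1,0,0)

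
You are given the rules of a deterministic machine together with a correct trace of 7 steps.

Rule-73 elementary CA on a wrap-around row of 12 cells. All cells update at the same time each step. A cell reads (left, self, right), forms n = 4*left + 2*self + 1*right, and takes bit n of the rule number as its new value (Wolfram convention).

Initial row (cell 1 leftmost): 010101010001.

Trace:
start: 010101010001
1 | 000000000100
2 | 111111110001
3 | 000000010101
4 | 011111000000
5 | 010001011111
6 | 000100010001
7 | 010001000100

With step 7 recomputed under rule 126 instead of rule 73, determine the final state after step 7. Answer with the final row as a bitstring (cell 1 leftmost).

(re-executing step 7 under rule 126; state before step 7: 000100010001)
7 | 101110111011

101110111011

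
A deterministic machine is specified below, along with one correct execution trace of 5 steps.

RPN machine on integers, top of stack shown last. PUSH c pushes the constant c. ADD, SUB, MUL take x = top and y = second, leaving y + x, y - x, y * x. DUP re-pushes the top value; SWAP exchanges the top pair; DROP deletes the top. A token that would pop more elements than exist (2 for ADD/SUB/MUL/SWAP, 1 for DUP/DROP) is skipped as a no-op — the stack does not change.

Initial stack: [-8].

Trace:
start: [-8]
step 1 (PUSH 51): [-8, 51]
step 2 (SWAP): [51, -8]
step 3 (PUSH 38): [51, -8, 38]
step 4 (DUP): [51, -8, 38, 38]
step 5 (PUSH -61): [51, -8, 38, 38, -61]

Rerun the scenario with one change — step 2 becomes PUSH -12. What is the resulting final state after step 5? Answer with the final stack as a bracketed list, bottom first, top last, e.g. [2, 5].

[-8, 51, -12, 38, 38, -61]

(re-executing from step 2 with the substitution; state before step 2: [-8, 51])
step 2 (PUSH -12): [-8, 51, -12]
step 3 (PUSH 38): [-8, 51, -12, 38]
step 4 (DUP): [-8, 51, -12, 38, 38]
step 5 (PUSH -61): [-8, 51, -12, 38, 38, -61]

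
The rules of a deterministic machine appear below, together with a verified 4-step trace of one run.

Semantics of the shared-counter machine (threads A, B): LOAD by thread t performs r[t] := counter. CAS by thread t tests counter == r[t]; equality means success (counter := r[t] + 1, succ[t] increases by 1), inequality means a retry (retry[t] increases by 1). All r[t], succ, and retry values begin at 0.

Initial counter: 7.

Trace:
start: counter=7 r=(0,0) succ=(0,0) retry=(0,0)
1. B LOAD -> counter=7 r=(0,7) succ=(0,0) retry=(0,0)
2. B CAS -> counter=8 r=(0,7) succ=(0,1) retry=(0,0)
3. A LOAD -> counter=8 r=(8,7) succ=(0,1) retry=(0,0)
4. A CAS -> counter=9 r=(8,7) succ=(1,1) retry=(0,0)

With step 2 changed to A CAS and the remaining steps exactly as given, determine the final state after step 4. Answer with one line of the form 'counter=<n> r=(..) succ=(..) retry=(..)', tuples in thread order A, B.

(re-executing from step 2 with the substitution; state before step 2: counter=7 r=(0,7) succ=(0,0) retry=(0,0))
2. A CAS -> counter=7 r=(0,7) succ=(0,0) retry=(1,0)
3. A LOAD -> counter=7 r=(7,7) succ=(0,0) retry=(1,0)
4. A CAS -> counter=8 r=(7,7) succ=(1,0) retry=(1,0)

counter=8 r=(7,7) succ=(1,0) retry=(1,0)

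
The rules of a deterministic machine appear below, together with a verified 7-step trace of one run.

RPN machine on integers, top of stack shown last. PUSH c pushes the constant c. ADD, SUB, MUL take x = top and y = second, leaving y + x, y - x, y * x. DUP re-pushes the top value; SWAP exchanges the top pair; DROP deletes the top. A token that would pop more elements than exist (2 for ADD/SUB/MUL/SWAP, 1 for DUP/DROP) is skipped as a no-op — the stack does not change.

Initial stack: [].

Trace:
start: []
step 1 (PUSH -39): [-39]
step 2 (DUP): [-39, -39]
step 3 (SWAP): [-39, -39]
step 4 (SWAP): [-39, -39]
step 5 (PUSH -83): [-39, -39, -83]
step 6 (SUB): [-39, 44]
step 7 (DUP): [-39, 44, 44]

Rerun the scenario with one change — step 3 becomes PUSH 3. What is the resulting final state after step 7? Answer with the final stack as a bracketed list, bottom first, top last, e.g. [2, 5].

[-39, 3, 44, 44]

(re-executing from step 3 with the substitution; state before step 3: [-39, -39])
step 3 (PUSH 3): [-39, -39, 3]
step 4 (SWAP): [-39, 3, -39]
step 5 (PUSH -83): [-39, 3, -39, -83]
step 6 (SUB): [-39, 3, 44]
step 7 (DUP): [-39, 3, 44, 44]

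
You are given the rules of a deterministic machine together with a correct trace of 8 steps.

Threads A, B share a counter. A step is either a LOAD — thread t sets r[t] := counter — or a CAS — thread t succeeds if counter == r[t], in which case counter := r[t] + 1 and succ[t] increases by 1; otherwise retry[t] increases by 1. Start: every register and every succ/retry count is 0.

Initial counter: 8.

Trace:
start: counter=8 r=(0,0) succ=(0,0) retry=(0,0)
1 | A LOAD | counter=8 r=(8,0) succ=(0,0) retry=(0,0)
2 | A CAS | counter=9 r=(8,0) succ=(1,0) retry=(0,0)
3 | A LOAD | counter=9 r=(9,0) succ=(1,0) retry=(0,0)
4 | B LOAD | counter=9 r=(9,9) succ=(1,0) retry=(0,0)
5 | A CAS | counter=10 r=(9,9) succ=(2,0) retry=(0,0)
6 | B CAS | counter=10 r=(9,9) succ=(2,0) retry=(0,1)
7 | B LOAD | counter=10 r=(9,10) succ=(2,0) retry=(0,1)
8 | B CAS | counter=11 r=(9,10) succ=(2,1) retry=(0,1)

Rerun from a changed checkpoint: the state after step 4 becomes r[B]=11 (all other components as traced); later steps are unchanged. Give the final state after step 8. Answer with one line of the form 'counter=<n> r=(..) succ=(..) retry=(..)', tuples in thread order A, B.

counter=11 r=(9,10) succ=(2,1) retry=(0,1)

state after step 4 := counter=9 r=(9,11) succ=(1,0) retry=(0,0)
5 | A CAS | counter=10 r=(9,11) succ=(2,0) retry=(0,0)
6 | B CAS | counter=10 r=(9,11) succ=(2,0) retry=(0,1)
7 | B LOAD | counter=10 r=(9,10) succ=(2,0) retry=(0,1)
8 | B CAS | counter=11 r=(9,10) succ=(2,1) retry=(0,1)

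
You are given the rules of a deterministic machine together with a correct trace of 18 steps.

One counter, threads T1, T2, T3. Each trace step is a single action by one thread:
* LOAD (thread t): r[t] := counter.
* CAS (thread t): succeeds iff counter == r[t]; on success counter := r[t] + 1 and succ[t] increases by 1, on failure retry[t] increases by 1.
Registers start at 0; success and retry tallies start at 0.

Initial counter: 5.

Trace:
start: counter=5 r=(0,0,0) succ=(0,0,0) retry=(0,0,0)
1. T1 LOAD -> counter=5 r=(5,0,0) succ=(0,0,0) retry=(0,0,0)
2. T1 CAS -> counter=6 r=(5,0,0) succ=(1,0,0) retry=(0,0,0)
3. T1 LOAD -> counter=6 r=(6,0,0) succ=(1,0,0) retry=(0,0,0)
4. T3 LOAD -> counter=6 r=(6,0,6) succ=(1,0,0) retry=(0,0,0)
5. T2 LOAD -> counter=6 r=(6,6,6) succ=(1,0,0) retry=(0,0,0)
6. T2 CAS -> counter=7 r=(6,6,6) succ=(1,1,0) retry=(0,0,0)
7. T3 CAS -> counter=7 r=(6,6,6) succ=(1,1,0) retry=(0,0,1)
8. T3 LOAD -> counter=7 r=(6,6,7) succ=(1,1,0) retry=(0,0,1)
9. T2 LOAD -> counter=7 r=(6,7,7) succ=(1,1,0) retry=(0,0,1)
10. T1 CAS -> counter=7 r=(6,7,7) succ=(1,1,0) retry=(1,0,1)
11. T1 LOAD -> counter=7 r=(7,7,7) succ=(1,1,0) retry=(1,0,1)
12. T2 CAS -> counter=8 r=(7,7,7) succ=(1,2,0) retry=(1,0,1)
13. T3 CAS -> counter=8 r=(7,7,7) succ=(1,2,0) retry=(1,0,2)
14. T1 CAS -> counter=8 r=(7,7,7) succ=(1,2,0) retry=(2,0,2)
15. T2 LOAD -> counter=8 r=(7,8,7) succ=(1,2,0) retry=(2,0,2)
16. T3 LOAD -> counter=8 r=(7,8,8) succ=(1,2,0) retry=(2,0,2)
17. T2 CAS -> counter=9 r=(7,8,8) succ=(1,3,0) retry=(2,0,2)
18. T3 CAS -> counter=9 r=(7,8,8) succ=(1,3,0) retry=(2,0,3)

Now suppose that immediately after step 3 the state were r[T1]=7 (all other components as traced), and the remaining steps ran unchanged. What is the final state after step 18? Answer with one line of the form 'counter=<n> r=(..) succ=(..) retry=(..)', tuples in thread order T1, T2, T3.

state after step 3 := counter=6 r=(7,0,0) succ=(1,0,0) retry=(0,0,0)
4. T3 LOAD -> counter=6 r=(7,0,6) succ=(1,0,0) retry=(0,0,0)
5. T2 LOAD -> counter=6 r=(7,6,6) succ=(1,0,0) retry=(0,0,0)
6. T2 CAS -> counter=7 r=(7,6,6) succ=(1,1,0) retry=(0,0,0)
7. T3 CAS -> counter=7 r=(7,6,6) succ=(1,1,0) retry=(0,0,1)
8. T3 LOAD -> counter=7 r=(7,6,7) succ=(1,1,0) retry=(0,0,1)
9. T2 LOAD -> counter=7 r=(7,7,7) succ=(1,1,0) retry=(0,0,1)
10. T1 CAS -> counter=8 r=(7,7,7) succ=(2,1,0) retry=(0,0,1)
11. T1 LOAD -> counter=8 r=(8,7,7) succ=(2,1,0) retry=(0,0,1)
12. T2 CAS -> counter=8 r=(8,7,7) succ=(2,1,0) retry=(0,1,1)
13. T3 CAS -> counter=8 r=(8,7,7) succ=(2,1,0) retry=(0,1,2)
14. T1 CAS -> counter=9 r=(8,7,7) succ=(3,1,0) retry=(0,1,2)
15. T2 LOAD -> counter=9 r=(8,9,7) succ=(3,1,0) retry=(0,1,2)
16. T3 LOAD -> counter=9 r=(8,9,9) succ=(3,1,0) retry=(0,1,2)
17. T2 CAS -> counter=10 r=(8,9,9) succ=(3,2,0) retry=(0,1,2)
18. T3 CAS -> counter=10 r=(8,9,9) succ=(3,2,0) retry=(0,1,3)

counter=10 r=(8,9,9) succ=(3,2,0) retry=(0,1,3)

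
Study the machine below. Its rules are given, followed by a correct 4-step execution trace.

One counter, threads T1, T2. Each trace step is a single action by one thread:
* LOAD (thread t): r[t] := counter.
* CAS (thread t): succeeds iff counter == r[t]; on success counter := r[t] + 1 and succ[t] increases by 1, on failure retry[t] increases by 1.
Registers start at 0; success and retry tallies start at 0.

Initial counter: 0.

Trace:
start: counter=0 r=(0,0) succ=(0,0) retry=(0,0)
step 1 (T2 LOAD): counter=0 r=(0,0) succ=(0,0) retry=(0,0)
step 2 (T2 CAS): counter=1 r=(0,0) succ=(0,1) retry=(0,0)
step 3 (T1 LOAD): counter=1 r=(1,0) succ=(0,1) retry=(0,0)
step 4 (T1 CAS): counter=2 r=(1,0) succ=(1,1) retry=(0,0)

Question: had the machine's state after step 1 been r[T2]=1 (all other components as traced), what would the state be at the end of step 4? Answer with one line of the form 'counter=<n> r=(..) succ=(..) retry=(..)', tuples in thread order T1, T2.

counter=1 r=(0,1) succ=(1,0) retry=(0,1)

state after step 1 := counter=0 r=(0,1) succ=(0,0) retry=(0,0)
step 2 (T2 CAS): counter=0 r=(0,1) succ=(0,0) retry=(0,1)
step 3 (T1 LOAD): counter=0 r=(0,1) succ=(0,0) retry=(0,1)
step 4 (T1 CAS): counter=1 r=(0,1) succ=(1,0) retry=(0,1)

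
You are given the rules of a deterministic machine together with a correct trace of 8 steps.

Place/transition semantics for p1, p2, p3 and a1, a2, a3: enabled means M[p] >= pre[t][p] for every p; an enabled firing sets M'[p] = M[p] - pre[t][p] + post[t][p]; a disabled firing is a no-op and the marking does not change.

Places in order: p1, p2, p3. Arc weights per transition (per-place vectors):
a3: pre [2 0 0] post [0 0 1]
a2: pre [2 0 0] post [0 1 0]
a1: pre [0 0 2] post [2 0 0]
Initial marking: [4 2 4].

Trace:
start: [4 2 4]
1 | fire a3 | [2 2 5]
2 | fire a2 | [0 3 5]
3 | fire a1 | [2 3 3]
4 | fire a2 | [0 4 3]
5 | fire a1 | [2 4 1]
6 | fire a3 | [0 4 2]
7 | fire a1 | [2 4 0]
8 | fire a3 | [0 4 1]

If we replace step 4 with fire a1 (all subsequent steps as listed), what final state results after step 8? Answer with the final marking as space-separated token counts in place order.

2 3 1

(re-executing from step 4 with the substitution; state before step 4: [2 3 3])
4 | fire a1 | [4 3 1]
5 | fire a1 | [4 3 1]
6 | fire a3 | [2 3 2]
7 | fire a1 | [4 3 0]
8 | fire a3 | [2 3 1]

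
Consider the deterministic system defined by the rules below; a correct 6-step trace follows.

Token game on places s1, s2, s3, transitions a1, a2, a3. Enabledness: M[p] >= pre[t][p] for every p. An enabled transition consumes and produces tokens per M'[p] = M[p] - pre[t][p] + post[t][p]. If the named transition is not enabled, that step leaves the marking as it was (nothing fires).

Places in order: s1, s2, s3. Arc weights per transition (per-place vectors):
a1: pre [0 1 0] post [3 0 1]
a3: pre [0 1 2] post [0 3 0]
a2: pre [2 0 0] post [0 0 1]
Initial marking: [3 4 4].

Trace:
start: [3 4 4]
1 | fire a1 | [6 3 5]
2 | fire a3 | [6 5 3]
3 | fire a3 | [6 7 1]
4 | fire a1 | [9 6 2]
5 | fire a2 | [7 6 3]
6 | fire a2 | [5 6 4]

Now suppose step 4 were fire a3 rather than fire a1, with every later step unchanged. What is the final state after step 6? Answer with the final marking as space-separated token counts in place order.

(re-executing from step 4 with the substitution; state before step 4: [6 7 1])
4 | fire a3 | [6 7 1]
5 | fire a2 | [4 7 2]
6 | fire a2 | [2 7 3]

2 7 3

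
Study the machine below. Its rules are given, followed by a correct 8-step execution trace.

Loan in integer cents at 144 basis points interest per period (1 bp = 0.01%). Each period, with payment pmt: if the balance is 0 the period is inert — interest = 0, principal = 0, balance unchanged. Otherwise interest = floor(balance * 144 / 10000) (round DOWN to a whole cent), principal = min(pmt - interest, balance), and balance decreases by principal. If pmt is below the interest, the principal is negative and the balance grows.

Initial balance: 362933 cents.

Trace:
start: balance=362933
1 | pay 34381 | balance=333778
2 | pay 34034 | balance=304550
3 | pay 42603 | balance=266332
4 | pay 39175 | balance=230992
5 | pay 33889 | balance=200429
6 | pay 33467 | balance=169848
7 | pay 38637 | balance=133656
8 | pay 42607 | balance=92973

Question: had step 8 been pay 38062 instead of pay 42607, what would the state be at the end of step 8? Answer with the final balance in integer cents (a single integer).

97518

(re-executing from step 8 with the substitution; state before step 8: balance=133656)
8 | pay 38062 | balance=97518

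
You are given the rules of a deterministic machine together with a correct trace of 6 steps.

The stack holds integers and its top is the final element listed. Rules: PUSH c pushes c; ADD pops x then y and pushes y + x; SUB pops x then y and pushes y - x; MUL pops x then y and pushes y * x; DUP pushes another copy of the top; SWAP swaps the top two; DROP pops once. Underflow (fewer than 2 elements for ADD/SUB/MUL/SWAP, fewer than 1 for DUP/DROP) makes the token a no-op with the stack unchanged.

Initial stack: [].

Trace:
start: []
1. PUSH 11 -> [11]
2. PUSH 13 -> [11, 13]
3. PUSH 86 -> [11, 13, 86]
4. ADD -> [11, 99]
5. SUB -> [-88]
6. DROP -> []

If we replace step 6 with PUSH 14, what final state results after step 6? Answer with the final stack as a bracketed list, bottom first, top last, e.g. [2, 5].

(re-executing from step 6 with the substitution; state before step 6: [-88])
6. PUSH 14 -> [-88, 14]

[-88, 14]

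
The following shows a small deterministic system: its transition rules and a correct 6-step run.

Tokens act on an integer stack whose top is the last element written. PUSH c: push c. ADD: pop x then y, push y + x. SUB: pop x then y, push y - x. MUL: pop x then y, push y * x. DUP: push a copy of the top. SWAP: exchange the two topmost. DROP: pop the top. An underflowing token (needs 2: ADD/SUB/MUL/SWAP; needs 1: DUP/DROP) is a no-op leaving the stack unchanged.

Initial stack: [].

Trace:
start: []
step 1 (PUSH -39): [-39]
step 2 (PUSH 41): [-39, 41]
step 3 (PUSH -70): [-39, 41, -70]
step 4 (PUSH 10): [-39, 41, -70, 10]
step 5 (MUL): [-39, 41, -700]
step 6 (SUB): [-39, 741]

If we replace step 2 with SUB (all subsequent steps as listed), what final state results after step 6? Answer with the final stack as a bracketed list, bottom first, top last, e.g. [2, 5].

[661]

(re-executing from step 2 with the substitution; state before step 2: [-39])
step 2 (SUB): [-39]
step 3 (PUSH -70): [-39, -70]
step 4 (PUSH 10): [-39, -70, 10]
step 5 (MUL): [-39, -700]
step 6 (SUB): [661]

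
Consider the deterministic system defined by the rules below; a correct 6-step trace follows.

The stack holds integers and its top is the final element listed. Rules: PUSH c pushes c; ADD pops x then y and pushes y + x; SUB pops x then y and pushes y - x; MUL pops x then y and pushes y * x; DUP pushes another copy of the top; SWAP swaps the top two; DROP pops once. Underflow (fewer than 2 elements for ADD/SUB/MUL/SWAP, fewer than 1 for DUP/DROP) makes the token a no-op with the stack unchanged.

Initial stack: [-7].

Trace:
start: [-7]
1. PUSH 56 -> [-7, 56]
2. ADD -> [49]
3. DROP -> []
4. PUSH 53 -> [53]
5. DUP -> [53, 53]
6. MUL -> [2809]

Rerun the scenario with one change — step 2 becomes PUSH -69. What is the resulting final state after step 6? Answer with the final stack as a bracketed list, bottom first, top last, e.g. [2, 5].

(re-executing from step 2 with the substitution; state before step 2: [-7, 56])
2. PUSH -69 -> [-7, 56, -69]
3. DROP -> [-7, 56]
4. PUSH 53 -> [-7, 56, 53]
5. DUP -> [-7, 56, 53, 53]
6. MUL -> [-7, 56, 2809]

[-7, 56, 2809]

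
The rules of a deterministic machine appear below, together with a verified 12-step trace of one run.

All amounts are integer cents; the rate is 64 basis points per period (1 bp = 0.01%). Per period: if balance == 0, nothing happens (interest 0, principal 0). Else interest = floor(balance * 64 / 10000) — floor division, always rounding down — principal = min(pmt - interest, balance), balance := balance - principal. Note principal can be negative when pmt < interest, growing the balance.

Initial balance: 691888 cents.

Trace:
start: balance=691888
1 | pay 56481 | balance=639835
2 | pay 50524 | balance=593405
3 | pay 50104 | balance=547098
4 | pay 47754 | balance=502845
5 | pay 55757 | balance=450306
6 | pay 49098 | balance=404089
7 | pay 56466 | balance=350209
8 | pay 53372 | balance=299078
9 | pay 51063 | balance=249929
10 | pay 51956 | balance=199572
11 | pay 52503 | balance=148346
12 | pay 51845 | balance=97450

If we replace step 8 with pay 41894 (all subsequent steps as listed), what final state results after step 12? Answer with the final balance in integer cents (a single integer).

(re-executing from step 8 with the substitution; state before step 8: balance=350209)
8 | pay 41894 | balance=310556
9 | pay 51063 | balance=261480
10 | pay 51956 | balance=211197
11 | pay 52503 | balance=160045
12 | pay 51845 | balance=109224

109224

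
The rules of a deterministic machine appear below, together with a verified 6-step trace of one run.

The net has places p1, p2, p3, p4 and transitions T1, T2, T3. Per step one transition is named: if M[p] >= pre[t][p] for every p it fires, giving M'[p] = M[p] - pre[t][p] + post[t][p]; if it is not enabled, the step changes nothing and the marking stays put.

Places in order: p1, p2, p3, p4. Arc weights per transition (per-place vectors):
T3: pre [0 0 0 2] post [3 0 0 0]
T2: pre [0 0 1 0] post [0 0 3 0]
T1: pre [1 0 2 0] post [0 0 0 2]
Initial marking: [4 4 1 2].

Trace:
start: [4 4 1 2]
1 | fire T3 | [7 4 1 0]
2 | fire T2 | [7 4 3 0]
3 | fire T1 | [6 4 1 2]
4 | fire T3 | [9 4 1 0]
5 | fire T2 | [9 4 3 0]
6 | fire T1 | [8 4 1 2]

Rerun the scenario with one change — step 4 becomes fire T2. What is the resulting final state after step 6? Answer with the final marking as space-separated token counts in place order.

5 4 3 4

(re-executing from step 4 with the substitution; state before step 4: [6 4 1 2])
4 | fire T2 | [6 4 3 2]
5 | fire T2 | [6 4 5 2]
6 | fire T1 | [5 4 3 4]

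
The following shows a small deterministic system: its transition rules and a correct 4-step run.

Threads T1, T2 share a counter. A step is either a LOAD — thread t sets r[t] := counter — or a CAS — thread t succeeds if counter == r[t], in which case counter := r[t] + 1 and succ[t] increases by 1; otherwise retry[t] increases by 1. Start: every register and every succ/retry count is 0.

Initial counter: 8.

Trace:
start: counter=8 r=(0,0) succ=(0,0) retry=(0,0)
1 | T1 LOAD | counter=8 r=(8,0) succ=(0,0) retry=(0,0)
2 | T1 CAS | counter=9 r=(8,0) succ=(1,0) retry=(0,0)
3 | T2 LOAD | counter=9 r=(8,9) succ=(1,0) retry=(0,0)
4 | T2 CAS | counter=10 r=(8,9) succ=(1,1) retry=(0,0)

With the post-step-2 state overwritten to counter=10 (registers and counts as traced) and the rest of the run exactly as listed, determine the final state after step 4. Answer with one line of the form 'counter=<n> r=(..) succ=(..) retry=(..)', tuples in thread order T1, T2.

counter=11 r=(8,10) succ=(1,1) retry=(0,0)

state after step 2 := counter=10 r=(8,0) succ=(1,0) retry=(0,0)
3 | T2 LOAD | counter=10 r=(8,10) succ=(1,0) retry=(0,0)
4 | T2 CAS | counter=11 r=(8,10) succ=(1,1) retry=(0,0)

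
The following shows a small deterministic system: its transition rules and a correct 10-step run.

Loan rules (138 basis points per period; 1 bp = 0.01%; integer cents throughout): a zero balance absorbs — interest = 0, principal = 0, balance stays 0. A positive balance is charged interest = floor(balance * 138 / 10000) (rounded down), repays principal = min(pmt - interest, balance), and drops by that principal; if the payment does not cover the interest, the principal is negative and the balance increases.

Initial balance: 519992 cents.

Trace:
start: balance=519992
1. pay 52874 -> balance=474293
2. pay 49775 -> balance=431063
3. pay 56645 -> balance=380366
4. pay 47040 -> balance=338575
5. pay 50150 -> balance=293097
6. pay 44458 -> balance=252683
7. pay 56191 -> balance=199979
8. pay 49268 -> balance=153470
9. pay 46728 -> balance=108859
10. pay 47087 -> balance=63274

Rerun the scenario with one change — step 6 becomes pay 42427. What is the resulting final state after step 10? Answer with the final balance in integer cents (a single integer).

65420

(re-executing from step 6 with the substitution; state before step 6: balance=293097)
6. pay 42427 -> balance=254714
7. pay 56191 -> balance=202038
8. pay 49268 -> balance=155558
9. pay 46728 -> balance=110976
10. pay 47087 -> balance=65420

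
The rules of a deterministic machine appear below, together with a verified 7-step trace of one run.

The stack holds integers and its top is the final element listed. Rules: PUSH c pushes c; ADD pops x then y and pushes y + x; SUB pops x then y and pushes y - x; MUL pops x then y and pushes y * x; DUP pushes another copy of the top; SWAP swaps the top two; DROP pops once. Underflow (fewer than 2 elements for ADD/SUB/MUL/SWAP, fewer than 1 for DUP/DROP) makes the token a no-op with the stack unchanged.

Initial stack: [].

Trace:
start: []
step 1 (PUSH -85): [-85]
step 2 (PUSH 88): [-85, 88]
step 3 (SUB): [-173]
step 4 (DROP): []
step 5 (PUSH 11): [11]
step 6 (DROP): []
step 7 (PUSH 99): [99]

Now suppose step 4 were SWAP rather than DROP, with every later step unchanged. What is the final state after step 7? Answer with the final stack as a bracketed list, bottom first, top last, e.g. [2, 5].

[-173, 99]

(re-executing from step 4 with the substitution; state before step 4: [-173])
step 4 (SWAP): [-173]
step 5 (PUSH 11): [-173, 11]
step 6 (DROP): [-173]
step 7 (PUSH 99): [-173, 99]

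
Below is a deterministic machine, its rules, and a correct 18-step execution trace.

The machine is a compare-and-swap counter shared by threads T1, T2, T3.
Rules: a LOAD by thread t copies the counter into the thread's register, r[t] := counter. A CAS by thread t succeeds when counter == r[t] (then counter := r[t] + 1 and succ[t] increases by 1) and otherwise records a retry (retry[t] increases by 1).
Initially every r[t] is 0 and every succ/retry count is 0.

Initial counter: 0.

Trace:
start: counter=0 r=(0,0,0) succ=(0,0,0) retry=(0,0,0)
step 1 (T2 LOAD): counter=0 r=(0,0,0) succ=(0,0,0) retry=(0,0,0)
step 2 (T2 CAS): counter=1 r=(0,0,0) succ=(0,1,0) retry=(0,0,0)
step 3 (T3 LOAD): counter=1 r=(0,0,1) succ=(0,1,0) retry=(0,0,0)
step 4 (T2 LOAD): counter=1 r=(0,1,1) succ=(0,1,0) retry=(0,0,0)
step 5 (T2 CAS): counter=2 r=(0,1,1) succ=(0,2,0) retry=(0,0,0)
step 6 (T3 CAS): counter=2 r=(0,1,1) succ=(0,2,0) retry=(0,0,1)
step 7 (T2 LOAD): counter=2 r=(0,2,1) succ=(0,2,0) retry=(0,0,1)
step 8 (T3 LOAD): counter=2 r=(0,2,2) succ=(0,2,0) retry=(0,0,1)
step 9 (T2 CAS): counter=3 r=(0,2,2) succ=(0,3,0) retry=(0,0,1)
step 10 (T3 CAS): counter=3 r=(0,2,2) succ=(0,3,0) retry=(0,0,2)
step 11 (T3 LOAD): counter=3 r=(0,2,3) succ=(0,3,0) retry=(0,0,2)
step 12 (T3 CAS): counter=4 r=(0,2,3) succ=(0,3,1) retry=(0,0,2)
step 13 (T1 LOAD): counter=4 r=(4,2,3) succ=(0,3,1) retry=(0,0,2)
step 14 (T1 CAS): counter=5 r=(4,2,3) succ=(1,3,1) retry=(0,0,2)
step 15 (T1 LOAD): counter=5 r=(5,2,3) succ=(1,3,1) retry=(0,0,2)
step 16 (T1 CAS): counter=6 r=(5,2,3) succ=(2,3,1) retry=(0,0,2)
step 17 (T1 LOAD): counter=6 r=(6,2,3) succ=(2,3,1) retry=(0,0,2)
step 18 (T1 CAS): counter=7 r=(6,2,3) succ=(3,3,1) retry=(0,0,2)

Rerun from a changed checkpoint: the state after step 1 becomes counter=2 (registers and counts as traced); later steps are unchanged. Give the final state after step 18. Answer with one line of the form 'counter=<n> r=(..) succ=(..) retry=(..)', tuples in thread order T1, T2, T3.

counter=8 r=(7,3,4) succ=(3,2,1) retry=(0,1,2)

state after step 1 := counter=2 r=(0,0,0) succ=(0,0,0) retry=(0,0,0)
step 2 (T2 CAS): counter=2 r=(0,0,0) succ=(0,0,0) retry=(0,1,0)
step 3 (T3 LOAD): counter=2 r=(0,0,2) succ=(0,0,0) retry=(0,1,0)
step 4 (T2 LOAD): counter=2 r=(0,2,2) succ=(0,0,0) retry=(0,1,0)
step 5 (T2 CAS): counter=3 r=(0,2,2) succ=(0,1,0) retry=(0,1,0)
step 6 (T3 CAS): counter=3 r=(0,2,2) succ=(0,1,0) retry=(0,1,1)
step 7 (T2 LOAD): counter=3 r=(0,3,2) succ=(0,1,0) retry=(0,1,1)
step 8 (T3 LOAD): counter=3 r=(0,3,3) succ=(0,1,0) retry=(0,1,1)
step 9 (T2 CAS): counter=4 r=(0,3,3) succ=(0,2,0) retry=(0,1,1)
step 10 (T3 CAS): counter=4 r=(0,3,3) succ=(0,2,0) retry=(0,1,2)
step 11 (T3 LOAD): counter=4 r=(0,3,4) succ=(0,2,0) retry=(0,1,2)
step 12 (T3 CAS): counter=5 r=(0,3,4) succ=(0,2,1) retry=(0,1,2)
step 13 (T1 LOAD): counter=5 r=(5,3,4) succ=(0,2,1) retry=(0,1,2)
step 14 (T1 CAS): counter=6 r=(5,3,4) succ=(1,2,1) retry=(0,1,2)
step 15 (T1 LOAD): counter=6 r=(6,3,4) succ=(1,2,1) retry=(0,1,2)
step 16 (T1 CAS): counter=7 r=(6,3,4) succ=(2,2,1) retry=(0,1,2)
step 17 (T1 LOAD): counter=7 r=(7,3,4) succ=(2,2,1) retry=(0,1,2)
step 18 (T1 CAS): counter=8 r=(7,3,4) succ=(3,2,1) retry=(0,1,2)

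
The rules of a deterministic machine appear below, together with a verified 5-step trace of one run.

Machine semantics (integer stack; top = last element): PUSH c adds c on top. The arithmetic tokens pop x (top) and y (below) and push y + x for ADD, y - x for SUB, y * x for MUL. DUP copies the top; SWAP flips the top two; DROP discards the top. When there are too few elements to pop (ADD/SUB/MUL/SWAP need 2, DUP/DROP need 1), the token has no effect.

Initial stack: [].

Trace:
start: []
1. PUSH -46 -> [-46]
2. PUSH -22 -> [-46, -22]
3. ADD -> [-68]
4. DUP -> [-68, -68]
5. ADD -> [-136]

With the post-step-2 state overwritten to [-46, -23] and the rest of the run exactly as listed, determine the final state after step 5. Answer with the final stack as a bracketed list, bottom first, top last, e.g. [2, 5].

state after step 2 := [-46, -23]
3. ADD -> [-69]
4. DUP -> [-69, -69]
5. ADD -> [-138]

[-138]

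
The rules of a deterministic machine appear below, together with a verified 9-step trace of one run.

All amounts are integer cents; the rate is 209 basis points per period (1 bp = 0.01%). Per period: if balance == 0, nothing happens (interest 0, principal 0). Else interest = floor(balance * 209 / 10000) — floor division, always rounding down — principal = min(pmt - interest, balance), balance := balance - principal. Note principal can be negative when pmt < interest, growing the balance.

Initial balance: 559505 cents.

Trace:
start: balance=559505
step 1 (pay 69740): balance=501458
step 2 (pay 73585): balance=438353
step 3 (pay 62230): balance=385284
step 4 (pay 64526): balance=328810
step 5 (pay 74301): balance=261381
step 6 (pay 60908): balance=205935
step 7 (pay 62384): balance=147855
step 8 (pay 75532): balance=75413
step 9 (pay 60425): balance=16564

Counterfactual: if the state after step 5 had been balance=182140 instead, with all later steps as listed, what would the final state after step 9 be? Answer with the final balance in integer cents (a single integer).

0

state after step 5 := balance=182140
step 6 (pay 60908): balance=125038
step 7 (pay 62384): balance=65267
step 8 (pay 75532): balance=0
step 9 (pay 60425): balance=0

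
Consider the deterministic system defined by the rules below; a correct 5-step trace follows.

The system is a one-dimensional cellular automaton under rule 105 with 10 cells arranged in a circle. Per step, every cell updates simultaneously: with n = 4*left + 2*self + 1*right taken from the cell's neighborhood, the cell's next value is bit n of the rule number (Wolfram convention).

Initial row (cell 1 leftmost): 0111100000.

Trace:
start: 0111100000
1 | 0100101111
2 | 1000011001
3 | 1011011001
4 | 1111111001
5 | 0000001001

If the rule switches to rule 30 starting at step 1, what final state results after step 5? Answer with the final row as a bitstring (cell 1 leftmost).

(re-executing steps 1..5 under rule 30; state before step 1: 0111100000)
1 | 1100010000
2 | 1010111001
3 | 0010100111
4 | 1110111100
5 | 1000100011

1000100011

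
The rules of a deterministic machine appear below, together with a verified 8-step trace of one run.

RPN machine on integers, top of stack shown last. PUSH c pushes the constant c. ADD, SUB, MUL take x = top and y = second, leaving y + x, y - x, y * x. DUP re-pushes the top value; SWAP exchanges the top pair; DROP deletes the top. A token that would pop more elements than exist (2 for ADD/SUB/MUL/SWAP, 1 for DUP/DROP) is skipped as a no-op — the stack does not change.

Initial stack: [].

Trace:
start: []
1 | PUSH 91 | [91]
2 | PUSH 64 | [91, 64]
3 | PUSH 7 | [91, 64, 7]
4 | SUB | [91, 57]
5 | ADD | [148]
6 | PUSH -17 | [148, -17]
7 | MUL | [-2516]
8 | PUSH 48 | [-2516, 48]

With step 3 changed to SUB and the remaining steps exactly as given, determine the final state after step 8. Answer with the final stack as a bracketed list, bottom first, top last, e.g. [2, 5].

[-459, 48]

(re-executing from step 3 with the substitution; state before step 3: [91, 64])
3 | SUB | [27]
4 | SUB | [27]
5 | ADD | [27]
6 | PUSH -17 | [27, -17]
7 | MUL | [-459]
8 | PUSH 48 | [-459, 48]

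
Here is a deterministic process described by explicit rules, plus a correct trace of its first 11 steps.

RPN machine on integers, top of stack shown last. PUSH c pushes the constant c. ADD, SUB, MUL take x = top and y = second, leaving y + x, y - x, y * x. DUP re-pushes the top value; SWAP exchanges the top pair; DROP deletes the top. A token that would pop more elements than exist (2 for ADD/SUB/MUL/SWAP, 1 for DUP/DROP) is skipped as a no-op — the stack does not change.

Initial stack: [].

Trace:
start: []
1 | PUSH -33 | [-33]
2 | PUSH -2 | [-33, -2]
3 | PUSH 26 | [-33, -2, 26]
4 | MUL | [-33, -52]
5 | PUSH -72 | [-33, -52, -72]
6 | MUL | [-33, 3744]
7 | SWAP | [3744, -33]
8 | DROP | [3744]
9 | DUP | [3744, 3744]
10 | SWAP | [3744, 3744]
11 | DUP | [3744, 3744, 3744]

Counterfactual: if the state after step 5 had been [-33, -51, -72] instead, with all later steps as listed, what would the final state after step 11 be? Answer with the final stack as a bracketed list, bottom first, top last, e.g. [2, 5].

state after step 5 := [-33, -51, -72]
6 | MUL | [-33, 3672]
7 | SWAP | [3672, -33]
8 | DROP | [3672]
9 | DUP | [3672, 3672]
10 | SWAP | [3672, 3672]
11 | DUP | [3672, 3672, 3672]

[3672, 3672, 3672]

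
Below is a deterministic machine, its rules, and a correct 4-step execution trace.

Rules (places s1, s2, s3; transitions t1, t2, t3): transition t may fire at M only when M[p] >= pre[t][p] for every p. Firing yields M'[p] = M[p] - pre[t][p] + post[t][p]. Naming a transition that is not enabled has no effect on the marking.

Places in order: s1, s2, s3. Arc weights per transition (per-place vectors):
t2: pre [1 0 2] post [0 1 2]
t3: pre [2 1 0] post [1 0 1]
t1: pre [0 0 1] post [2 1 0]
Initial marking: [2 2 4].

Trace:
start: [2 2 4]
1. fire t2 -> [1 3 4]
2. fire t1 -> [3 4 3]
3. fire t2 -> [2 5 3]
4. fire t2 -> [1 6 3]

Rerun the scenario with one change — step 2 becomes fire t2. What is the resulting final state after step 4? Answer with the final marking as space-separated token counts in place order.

(re-executing from step 2 with the substitution; state before step 2: [1 3 4])
2. fire t2 -> [0 4 4]
3. fire t2 -> [0 4 4]
4. fire t2 -> [0 4 4]

0 4 4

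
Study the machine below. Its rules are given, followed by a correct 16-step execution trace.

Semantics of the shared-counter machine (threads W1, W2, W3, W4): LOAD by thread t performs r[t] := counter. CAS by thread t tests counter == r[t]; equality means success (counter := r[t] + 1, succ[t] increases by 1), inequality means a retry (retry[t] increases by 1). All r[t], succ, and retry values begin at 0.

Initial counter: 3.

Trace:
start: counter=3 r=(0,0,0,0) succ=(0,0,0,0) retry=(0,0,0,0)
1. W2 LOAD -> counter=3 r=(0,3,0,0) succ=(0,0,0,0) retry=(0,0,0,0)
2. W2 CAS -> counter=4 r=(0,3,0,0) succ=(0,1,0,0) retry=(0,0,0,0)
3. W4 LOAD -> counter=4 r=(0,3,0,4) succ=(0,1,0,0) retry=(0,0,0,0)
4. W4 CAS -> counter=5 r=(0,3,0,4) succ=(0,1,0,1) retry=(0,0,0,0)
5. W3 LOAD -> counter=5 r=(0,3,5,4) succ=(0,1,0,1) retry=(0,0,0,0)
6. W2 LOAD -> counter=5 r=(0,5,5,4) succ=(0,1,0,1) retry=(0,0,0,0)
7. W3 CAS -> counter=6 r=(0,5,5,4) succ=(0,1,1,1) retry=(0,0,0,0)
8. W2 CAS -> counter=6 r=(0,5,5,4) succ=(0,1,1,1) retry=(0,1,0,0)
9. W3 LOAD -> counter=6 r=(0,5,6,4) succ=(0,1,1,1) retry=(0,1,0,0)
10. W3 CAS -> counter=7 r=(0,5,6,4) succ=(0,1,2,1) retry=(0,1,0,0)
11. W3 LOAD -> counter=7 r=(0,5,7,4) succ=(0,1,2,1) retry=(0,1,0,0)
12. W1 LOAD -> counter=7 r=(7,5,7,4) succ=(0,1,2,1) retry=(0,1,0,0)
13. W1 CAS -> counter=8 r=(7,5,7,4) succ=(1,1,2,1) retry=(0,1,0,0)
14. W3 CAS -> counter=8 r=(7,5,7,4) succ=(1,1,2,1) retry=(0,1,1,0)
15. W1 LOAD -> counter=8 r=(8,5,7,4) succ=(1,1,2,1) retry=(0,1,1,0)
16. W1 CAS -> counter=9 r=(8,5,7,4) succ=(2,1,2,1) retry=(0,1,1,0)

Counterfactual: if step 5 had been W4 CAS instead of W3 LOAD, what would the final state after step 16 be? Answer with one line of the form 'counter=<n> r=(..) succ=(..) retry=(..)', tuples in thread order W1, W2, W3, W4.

counter=9 r=(8,5,7,4) succ=(2,2,1,1) retry=(0,0,2,1)

(re-executing from step 5 with the substitution; state before step 5: counter=5 r=(0,3,0,4) succ=(0,1,0,1) retry=(0,0,0,0))
5. W4 CAS -> counter=5 r=(0,3,0,4) succ=(0,1,0,1) retry=(0,0,0,1)
6. W2 LOAD -> counter=5 r=(0,5,0,4) succ=(0,1,0,1) retry=(0,0,0,1)
7. W3 CAS -> counter=5 r=(0,5,0,4) succ=(0,1,0,1) retry=(0,0,1,1)
8. W2 CAS -> counter=6 r=(0,5,0,4) succ=(0,2,0,1) retry=(0,0,1,1)
9. W3 LOAD -> counter=6 r=(0,5,6,4) succ=(0,2,0,1) retry=(0,0,1,1)
10. W3 CAS -> counter=7 r=(0,5,6,4) succ=(0,2,1,1) retry=(0,0,1,1)
11. W3 LOAD -> counter=7 r=(0,5,7,4) succ=(0,2,1,1) retry=(0,0,1,1)
12. W1 LOAD -> counter=7 r=(7,5,7,4) succ=(0,2,1,1) retry=(0,0,1,1)
13. W1 CAS -> counter=8 r=(7,5,7,4) succ=(1,2,1,1) retry=(0,0,1,1)
14. W3 CAS -> counter=8 r=(7,5,7,4) succ=(1,2,1,1) retry=(0,0,2,1)
15. W1 LOAD -> counter=8 r=(8,5,7,4) succ=(1,2,1,1) retry=(0,0,2,1)
16. W1 CAS -> counter=9 r=(8,5,7,4) succ=(2,2,1,1) retry=(0,0,2,1)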